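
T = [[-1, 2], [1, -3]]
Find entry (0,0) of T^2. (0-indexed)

3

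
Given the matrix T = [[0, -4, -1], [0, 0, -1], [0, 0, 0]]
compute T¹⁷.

[[0, 0, 0], [0, 0, 0], [0, 0, 0]]

T is strictly triangular, hence nilpotent: T³ = 0, so T¹⁷ = 0.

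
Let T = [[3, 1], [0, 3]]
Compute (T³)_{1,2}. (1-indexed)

T² = [[9, 6], [0, 9]]
T³ = [[27, 27], [0, 27]]

27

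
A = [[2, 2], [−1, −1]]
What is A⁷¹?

[[2, 2], [−1, −1]]

A² = A (a projection; rank 1, trace 1), so A⁷¹ = A.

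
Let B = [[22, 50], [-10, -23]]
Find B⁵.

[[1132, 2750], [-550, -1343]]

tr B = -1 and det B = -6, so the characteristic polynomial is λ² − (-1)λ + (-6) with roots -3 and 2.
Eigenvectors give P = [[-2, 5], [1, -2]] with P⁻¹ = [[2, 5], [1, 2]], and B = P·diag(-3, 2)·P⁻¹.
Then B⁵ = P·diag(-243, 32)·P⁻¹ = [[486, 160], [-243, -64]] · [[2, 5], [1, 2]] = [[1132, 2750], [-550, -1343]].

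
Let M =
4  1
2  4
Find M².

[[18, 8], [16, 18]]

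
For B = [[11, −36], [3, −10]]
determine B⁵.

tr B = 1 and det B = −2, so the characteristic polynomial is λ² − (1)λ + (−2) with roots 2 and −1.
Eigenvectors give P = [[4, 3], [1, 1]] with P⁻¹ = [[1, −3], [−1, 4]], and B = P·diag(2, −1)·P⁻¹.
Then B⁵ = P·diag(32, −1)·P⁻¹ = [[128, −3], [32, −1]] · [[1, −3], [−1, 4]] = [[131, −396], [33, −100]].

[[131, −396], [33, −100]]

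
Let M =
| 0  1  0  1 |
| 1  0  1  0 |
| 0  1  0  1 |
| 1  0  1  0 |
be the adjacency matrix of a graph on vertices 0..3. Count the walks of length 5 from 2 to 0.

0

The number of length-5 walks from vertex 2 to vertex 0 is entry (2,0) of M^5, where M is the adjacency matrix.
M^2 = [[2, 0, 2, 0], [0, 2, 0, 2], [2, 0, 2, 0], [0, 2, 0, 2]]
M^3 = [[0, 4, 0, 4], [4, 0, 4, 0], [0, 4, 0, 4], [4, 0, 4, 0]]
M^4 = [[8, 0, 8, 0], [0, 8, 0, 8], [8, 0, 8, 0], [0, 8, 0, 8]]
M^5 = [[0, 16, 0, 16], [16, 0, 16, 0], [0, 16, 0, 16], [16, 0, 16, 0]]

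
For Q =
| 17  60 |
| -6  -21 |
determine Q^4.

tr Q = -4 and det Q = 3, so the characteristic polynomial is λ² − (-4)λ + (3) with roots -1 and -3.
Eigenvectors give P = [[10, -3], [-3, 1]] with P⁻¹ = [[1, 3], [3, 10]], and Q = P·diag(-1, -3)·P⁻¹.
Then Q^4 = P·diag(1, 81)·P⁻¹ = [[10, -243], [-3, 81]] · [[1, 3], [3, 10]] = [[-719, -2400], [240, 801]].

[[-719, -2400], [240, 801]]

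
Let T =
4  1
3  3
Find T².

[[19, 7], [21, 12]]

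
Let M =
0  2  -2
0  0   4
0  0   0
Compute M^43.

[[0, 0, 0], [0, 0, 0], [0, 0, 0]]

M is strictly triangular, hence nilpotent: M^3 = 0, so M^43 = 0.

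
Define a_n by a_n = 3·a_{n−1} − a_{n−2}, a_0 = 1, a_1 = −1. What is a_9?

With companion matrix C = [[3, −1], [1, 0]], [a_n, a_{n−1}]ᵀ = C·[a_{n−1}, a_{n−2}]ᵀ, so [a_9, a_8]ᵀ = C⁸·[a_1, a_0]ᵀ.
C⁸ = [[2584, −987], [987, −377]], giving [a_9, a_8]ᵀ = [[−3571], [−1364]].

−3571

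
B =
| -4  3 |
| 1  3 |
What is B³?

B² = [[19, -3], [-1, 12]]
B³ = [[-79, 48], [16, 33]]

[[-79, 48], [16, 33]]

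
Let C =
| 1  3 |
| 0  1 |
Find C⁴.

C = I + N where N = [[0, 3], [0, 0]] is strictly upper-triangular, so N² = 0.
(I + N)⁴ = I + 4·N = [[1, 12], [0, 1]].

[[1, 12], [0, 1]]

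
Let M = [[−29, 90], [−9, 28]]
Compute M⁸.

[[2551, −7650], [765, −2294]]

tr M = −1 and det M = −2, so the characteristic polynomial is λ² − (−1)λ + (−2) with roots −2 and 1.
Eigenvectors give P = [[−10, 3], [−3, 1]] with P⁻¹ = [[−1, 3], [−3, 10]], and M = P·diag(−2, 1)·P⁻¹.
Then M⁸ = P·diag(256, 1)·P⁻¹ = [[−2560, 3], [−768, 1]] · [[−1, 3], [−3, 10]] = [[2551, −7650], [765, −2294]].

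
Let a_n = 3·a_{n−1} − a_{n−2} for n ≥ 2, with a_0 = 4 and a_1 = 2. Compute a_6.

68

With companion matrix C = [[3, −1], [1, 0]], [a_n, a_{n−1}]ᵀ = C·[a_{n−1}, a_{n−2}]ᵀ, so [a_6, a_5]ᵀ = C⁵·[a_1, a_0]ᵀ.
C⁵ = [[144, −55], [55, −21]], giving [a_6, a_5]ᵀ = [[68], [26]].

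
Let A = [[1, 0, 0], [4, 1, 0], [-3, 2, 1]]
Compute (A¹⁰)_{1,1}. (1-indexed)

1

A = I + N where N = [[0, 0, 0], [4, 0, 0], [-3, 2, 0]] is strictly lower-triangular, so N³ = 0.
(I + N)¹⁰ = I + 10·N + 45·N² = [[1, 0, 0], [40, 1, 0], [330, 20, 1]].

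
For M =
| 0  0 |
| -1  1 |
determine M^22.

[[0, 0], [-1, 1]]

M² = M (a projection; rank 1, trace 1), so M^22 = M.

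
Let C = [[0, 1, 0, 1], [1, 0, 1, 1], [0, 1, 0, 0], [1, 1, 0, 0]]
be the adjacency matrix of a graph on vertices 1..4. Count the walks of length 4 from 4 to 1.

The number of length-4 walks from vertex 4 to vertex 1 is entry (4,1) of C^4, where C is the adjacency matrix.
C^2 = [[2, 1, 1, 1], [1, 3, 0, 1], [1, 0, 1, 1], [1, 1, 1, 2]]
C^3 = [[2, 4, 1, 3], [4, 2, 3, 4], [1, 3, 0, 1], [3, 4, 1, 2]]
C^4 = [[7, 6, 4, 6], [6, 11, 2, 6], [4, 2, 3, 4], [6, 6, 4, 7]]

6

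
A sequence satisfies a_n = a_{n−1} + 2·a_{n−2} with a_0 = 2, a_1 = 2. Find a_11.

2730

With companion matrix B = [[1, 2], [1, 0]], [a_n, a_{n−1}]ᵀ = B·[a_{n−1}, a_{n−2}]ᵀ, so [a_11, a_10]ᵀ = B¹⁰·[a_1, a_0]ᵀ.
B¹⁰ = [[683, 682], [341, 342]], giving [a_11, a_10]ᵀ = [[2730], [1366]].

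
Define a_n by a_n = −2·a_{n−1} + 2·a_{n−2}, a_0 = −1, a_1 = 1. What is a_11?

With companion matrix B = [[−2, 2], [1, 0]], [a_n, a_{n−1}]ᵀ = B·[a_{n−1}, a_{n−2}]ᵀ, so [a_11, a_10]ᵀ = B^10·[a_1, a_0]ᵀ.
B^10 = [[18272, −13376], [−6688, 4896]], giving [a_11, a_10]ᵀ = [[31648], [−11584]].

31648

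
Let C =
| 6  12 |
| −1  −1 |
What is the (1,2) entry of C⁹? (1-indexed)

230052

tr C = 5 and det C = 6, so the characteristic polynomial is λ² − (5)λ + (6) with roots 3 and 2.
Eigenvectors give P = [[−4, −3], [1, 1]] with P⁻¹ = [[−1, −3], [1, 4]], and C = P·diag(3, 2)·P⁻¹.
Then C⁹ = P·diag(19683, 512)·P⁻¹ = [[−78732, −1536], [19683, 512]] · [[−1, −3], [1, 4]] = [[77196, 230052], [−19171, −57001]].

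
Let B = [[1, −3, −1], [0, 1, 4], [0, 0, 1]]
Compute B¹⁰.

B = I + N where N = [[0, −3, −1], [0, 0, 4], [0, 0, 0]] is strictly upper-triangular, so N³ = 0.
(I + N)¹⁰ = I + 10·N + 45·N² = [[1, −30, −550], [0, 1, 40], [0, 0, 1]].

[[1, −30, −550], [0, 1, 40], [0, 0, 1]]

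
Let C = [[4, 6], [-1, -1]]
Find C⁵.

tr C = 3 and det C = 2, so the characteristic polynomial is λ² − (3)λ + (2) with roots 1 and 2.
Eigenvectors give P = [[-2, 3], [1, -1]] with P⁻¹ = [[1, 3], [1, 2]], and C = P·diag(1, 2)·P⁻¹.
Then C⁵ = P·diag(1, 32)·P⁻¹ = [[-2, 96], [1, -32]] · [[1, 3], [1, 2]] = [[94, 186], [-31, -61]].

[[94, 186], [-31, -61]]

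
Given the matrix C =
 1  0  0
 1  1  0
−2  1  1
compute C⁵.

C = I + N where N = [[0, 0, 0], [1, 0, 0], [−2, 1, 0]] is strictly lower-triangular, so N³ = 0.
(I + N)⁵ = I + 5·N + 10·N² = [[1, 0, 0], [5, 1, 0], [0, 5, 1]].

[[1, 0, 0], [5, 1, 0], [0, 5, 1]]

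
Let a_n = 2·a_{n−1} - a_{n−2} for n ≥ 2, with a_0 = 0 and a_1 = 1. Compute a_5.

With companion matrix B = [[2, -1], [1, 0]], [a_n, a_{n−1}]ᵀ = B·[a_{n−1}, a_{n−2}]ᵀ, so [a_5, a_4]ᵀ = B^4·[a_1, a_0]ᵀ.
B^4 = [[5, -4], [4, -3]], giving [a_5, a_4]ᵀ = [[5], [4]].

5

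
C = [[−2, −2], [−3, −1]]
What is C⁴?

[[154, 102], [153, 103]]

C² = [[10, 6], [9, 7]]
C³ = [[−38, −26], [−39, −25]]
C⁴ = [[154, 102], [153, 103]]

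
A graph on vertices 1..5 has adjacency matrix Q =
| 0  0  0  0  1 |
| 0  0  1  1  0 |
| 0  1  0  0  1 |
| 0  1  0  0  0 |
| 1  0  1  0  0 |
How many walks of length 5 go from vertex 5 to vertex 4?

The number of length-5 walks from vertex 5 to vertex 4 is entry (5,4) of Q⁵, where Q is the adjacency matrix.
Q² = [[1, 0, 1, 0, 0], [0, 2, 0, 0, 1], [1, 0, 2, 1, 0], [0, 0, 1, 1, 0], [0, 1, 0, 0, 2]]
Q³ = [[0, 1, 0, 0, 2], [1, 0, 3, 2, 0], [0, 3, 0, 0, 3], [0, 2, 0, 0, 1], [2, 0, 3, 1, 0]]
Q⁴ = [[2, 0, 3, 1, 0], [0, 5, 0, 0, 4], [3, 0, 6, 3, 0], [1, 0, 3, 2, 0], [0, 4, 0, 0, 5]]
Q⁵ = [[0, 4, 0, 0, 5], [4, 0, 9, 5, 0], [0, 9, 0, 0, 9], [0, 5, 0, 0, 4], [5, 0, 9, 4, 0]]

4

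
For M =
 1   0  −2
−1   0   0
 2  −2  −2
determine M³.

[[−3, −4, 2], [3, −4, −2], [−4, 0, 0]]

M² = [[−3, 4, 2], [−1, 0, 2], [0, 4, 0]]
M³ = [[−3, −4, 2], [3, −4, −2], [−4, 0, 0]]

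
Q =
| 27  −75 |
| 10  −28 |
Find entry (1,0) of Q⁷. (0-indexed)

4630

tr Q = −1 and det Q = −6, so the characteristic polynomial is λ² − (−1)λ + (−6) with roots 2 and −3.
Eigenvectors give P = [[3, −5], [1, −2]] with P⁻¹ = [[2, −5], [1, −3]], and Q = P·diag(2, −3)·P⁻¹.
Then Q⁷ = P·diag(128, −2187)·P⁻¹ = [[384, 10935], [128, 4374]] · [[2, −5], [1, −3]] = [[11703, −34725], [4630, −13762]].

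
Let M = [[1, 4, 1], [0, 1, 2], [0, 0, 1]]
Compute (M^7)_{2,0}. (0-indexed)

0

M = I + N where N = [[0, 4, 1], [0, 0, 2], [0, 0, 0]] is strictly upper-triangular, so N^3 = 0.
(I + N)^7 = I + 7·N + 21·N^2 = [[1, 28, 175], [0, 1, 14], [0, 0, 1]].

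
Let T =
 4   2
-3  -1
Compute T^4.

[[46, 30], [-45, -29]]

tr T = 3 and det T = 2, so the characteristic polynomial is λ² − (3)λ + (2) with roots 2 and 1.
Eigenvectors give P = [[-1, 2], [1, -3]] with P⁻¹ = [[-3, -2], [-1, -1]], and T = P·diag(2, 1)·P⁻¹.
Then T^4 = P·diag(16, 1)·P⁻¹ = [[-16, 2], [16, -3]] · [[-3, -2], [-1, -1]] = [[46, 30], [-45, -29]].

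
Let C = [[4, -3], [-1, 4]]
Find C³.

C² = [[19, -24], [-8, 19]]
C³ = [[100, -153], [-51, 100]]

[[100, -153], [-51, 100]]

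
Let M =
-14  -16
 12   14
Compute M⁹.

[[-3584, -4096], [3072, 3584]]

tr M = 0 and det M = -4, so the characteristic polynomial is λ² − (0)λ + (-4) with roots -2 and 2.
Eigenvectors give P = [[4, -1], [-3, 1]] with P⁻¹ = [[1, 1], [3, 4]], and M = P·diag(-2, 2)·P⁻¹.
Then M⁹ = P·diag(-512, 512)·P⁻¹ = [[-2048, -512], [1536, 512]] · [[1, 1], [3, 4]] = [[-3584, -4096], [3072, 3584]].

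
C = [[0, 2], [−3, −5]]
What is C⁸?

[[−12354, −12610], [18915, 19171]]

tr C = −5 and det C = 6, so the characteristic polynomial is λ² − (−5)λ + (6) with roots −3 and −2.
Eigenvectors give P = [[2, 1], [−3, −1]] with P⁻¹ = [[−1, −1], [3, 2]], and C = P·diag(−3, −2)·P⁻¹.
Then C⁸ = P·diag(6561, 256)·P⁻¹ = [[13122, 256], [−19683, −256]] · [[−1, −1], [3, 2]] = [[−12354, −12610], [18915, 19171]].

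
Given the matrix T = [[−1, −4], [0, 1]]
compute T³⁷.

[[−1, −4], [0, 1]]

T² = I (check: tr T = 0 and det T = −1), so T³⁷ = T since 37 is odd.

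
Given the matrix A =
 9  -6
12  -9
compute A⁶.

tr A = 0 and det A = -9, so the characteristic polynomial is λ² − (0)λ + (-9) with roots 3 and -3.
Eigenvectors give P = [[1, -1], [1, -2]] with P⁻¹ = [[2, -1], [1, -1]], and A = P·diag(3, -3)·P⁻¹.
Then A⁶ = P·diag(729, 729)·P⁻¹ = [[729, -729], [729, -1458]] · [[2, -1], [1, -1]] = [[729, 0], [0, 729]].

[[729, 0], [0, 729]]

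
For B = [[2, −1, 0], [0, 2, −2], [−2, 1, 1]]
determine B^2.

[[4, −4, 2], [4, 2, −6], [−6, 5, −1]]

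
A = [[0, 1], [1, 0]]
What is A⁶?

[[1, 0], [0, 1]]

A² = I (check: tr A = 0 and det A = -1), so A⁶ = I since 6 is even.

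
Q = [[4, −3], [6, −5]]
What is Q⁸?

tr Q = −1 and det Q = −2, so the characteristic polynomial is λ² − (−1)λ + (−2) with roots −2 and 1.
Eigenvectors give P = [[−1, −1], [−2, −1]] with P⁻¹ = [[1, −1], [−2, 1]], and Q = P·diag(−2, 1)·P⁻¹.
Then Q⁸ = P·diag(256, 1)·P⁻¹ = [[−256, −1], [−512, −1]] · [[1, −1], [−2, 1]] = [[−254, 255], [−510, 511]].

[[−254, 255], [−510, 511]]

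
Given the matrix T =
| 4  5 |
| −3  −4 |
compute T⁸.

[[1, 0], [0, 1]]

T² = I (check: tr T = 0 and det T = −1), so T⁸ = I since 8 is even.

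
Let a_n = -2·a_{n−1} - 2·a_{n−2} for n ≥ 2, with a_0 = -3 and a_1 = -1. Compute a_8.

-48

With companion matrix A = [[-2, -2], [1, 0]], [a_n, a_{n−1}]ᵀ = A·[a_{n−1}, a_{n−2}]ᵀ, so [a_8, a_7]ᵀ = A^7·[a_1, a_0]ᵀ.
A^7 = [[0, 16], [-8, -16]], giving [a_8, a_7]ᵀ = [[-48], [56]].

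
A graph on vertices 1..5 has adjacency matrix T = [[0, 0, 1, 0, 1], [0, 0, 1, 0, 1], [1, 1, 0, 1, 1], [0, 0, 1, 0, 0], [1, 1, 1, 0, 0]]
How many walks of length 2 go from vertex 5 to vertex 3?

2

The number of length-2 walks from vertex 5 to vertex 3 is entry (5,3) of T², where T is the adjacency matrix.
T² = [[2, 2, 1, 1, 1], [2, 2, 1, 1, 1], [1, 1, 4, 0, 2], [1, 1, 0, 1, 1], [1, 1, 2, 1, 3]]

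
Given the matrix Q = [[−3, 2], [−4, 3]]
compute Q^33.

Q² = I (check: tr Q = 0 and det Q = −1), so Q^33 = Q since 33 is odd.

[[−3, 2], [−4, 3]]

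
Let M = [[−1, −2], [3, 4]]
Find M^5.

tr M = 3 and det M = 2, so the characteristic polynomial is λ² − (3)λ + (2) with roots 2 and 1.
Eigenvectors give P = [[−2, −1], [3, 1]] with P⁻¹ = [[1, 1], [−3, −2]], and M = P·diag(2, 1)·P⁻¹.
Then M^5 = P·diag(32, 1)·P⁻¹ = [[−64, −1], [96, 1]] · [[1, 1], [−3, −2]] = [[−61, −62], [93, 94]].

[[−61, −62], [93, 94]]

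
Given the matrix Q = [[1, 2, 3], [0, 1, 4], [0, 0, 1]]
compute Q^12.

[[1, 24, 564], [0, 1, 48], [0, 0, 1]]

Q = I + N where N = [[0, 2, 3], [0, 0, 4], [0, 0, 0]] is strictly upper-triangular, so N^3 = 0.
(I + N)^12 = I + 12·N + 66·N^2 = [[1, 24, 564], [0, 1, 48], [0, 0, 1]].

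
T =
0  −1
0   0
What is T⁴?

T is strictly triangular, hence nilpotent: T² = 0, so T⁴ = 0.

[[0, 0], [0, 0]]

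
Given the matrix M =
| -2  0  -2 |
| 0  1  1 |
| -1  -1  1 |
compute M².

[[6, 2, 2], [-1, 0, 2], [1, -2, 2]]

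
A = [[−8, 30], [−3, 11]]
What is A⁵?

tr A = 3 and det A = 2, so the characteristic polynomial is λ² − (3)λ + (2) with roots 1 and 2.
Eigenvectors give P = [[−10, −3], [−3, −1]] with P⁻¹ = [[−1, 3], [3, −10]], and A = P·diag(1, 2)·P⁻¹.
Then A⁵ = P·diag(1, 32)·P⁻¹ = [[−10, −96], [−3, −32]] · [[−1, 3], [3, −10]] = [[−278, 930], [−93, 311]].

[[−278, 930], [−93, 311]]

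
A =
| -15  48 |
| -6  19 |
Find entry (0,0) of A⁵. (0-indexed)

-1935

tr A = 4 and det A = 3, so the characteristic polynomial is λ² − (4)λ + (3) with roots 1 and 3.
Eigenvectors give P = [[-3, 8], [-1, 3]] with P⁻¹ = [[-3, 8], [-1, 3]], and A = P·diag(1, 3)·P⁻¹.
Then A⁵ = P·diag(1, 243)·P⁻¹ = [[-3, 1944], [-1, 729]] · [[-3, 8], [-1, 3]] = [[-1935, 5808], [-726, 2179]].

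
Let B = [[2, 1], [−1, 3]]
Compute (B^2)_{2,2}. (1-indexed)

8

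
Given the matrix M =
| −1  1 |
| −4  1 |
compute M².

[[−3, 0], [0, −3]]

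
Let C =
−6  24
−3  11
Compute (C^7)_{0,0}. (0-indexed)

−16344

tr C = 5 and det C = 6, so the characteristic polynomial is λ² − (5)λ + (6) with roots 3 and 2.
Eigenvectors give P = [[−8, 3], [−3, 1]] with P⁻¹ = [[1, −3], [3, −8]], and C = P·diag(3, 2)·P⁻¹.
Then C^7 = P·diag(2187, 128)·P⁻¹ = [[−17496, 384], [−6561, 128]] · [[1, −3], [3, −8]] = [[−16344, 49416], [−6177, 18659]].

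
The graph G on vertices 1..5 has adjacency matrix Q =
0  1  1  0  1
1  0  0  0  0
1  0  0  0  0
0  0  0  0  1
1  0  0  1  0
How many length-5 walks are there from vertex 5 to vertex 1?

The number of length-5 walks from vertex 5 to vertex 1 is entry (5,1) of Q⁵, where Q is the adjacency matrix.
Q² = [[3, 0, 0, 1, 0], [0, 1, 1, 0, 1], [0, 1, 1, 0, 1], [1, 0, 0, 1, 0], [0, 1, 1, 0, 2]]
Q³ = [[0, 3, 3, 0, 4], [3, 0, 0, 1, 0], [3, 0, 0, 1, 0], [0, 1, 1, 0, 2], [4, 0, 0, 2, 0]]
Q⁴ = [[10, 0, 0, 4, 0], [0, 3, 3, 0, 4], [0, 3, 3, 0, 4], [4, 0, 0, 2, 0], [0, 4, 4, 0, 6]]
Q⁵ = [[0, 10, 10, 0, 14], [10, 0, 0, 4, 0], [10, 0, 0, 4, 0], [0, 4, 4, 0, 6], [14, 0, 0, 6, 0]]

14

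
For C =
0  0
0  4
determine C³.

C² = [[0, 0], [0, 16]]
C³ = [[0, 0], [0, 64]]

[[0, 0], [0, 64]]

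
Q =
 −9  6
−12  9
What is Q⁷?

[[−6561, 4374], [−8748, 6561]]

tr Q = 0 and det Q = −9, so the characteristic polynomial is λ² − (0)λ + (−9) with roots −3 and 3.
Eigenvectors give P = [[−1, 1], [−1, 2]] with P⁻¹ = [[−2, 1], [−1, 1]], and Q = P·diag(−3, 3)·P⁻¹.
Then Q⁷ = P·diag(−2187, 2187)·P⁻¹ = [[2187, 2187], [2187, 4374]] · [[−2, 1], [−1, 1]] = [[−6561, 4374], [−8748, 6561]].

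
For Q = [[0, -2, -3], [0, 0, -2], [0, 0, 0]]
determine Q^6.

[[0, 0, 0], [0, 0, 0], [0, 0, 0]]

Q is strictly triangular, hence nilpotent: Q^3 = 0, so Q^6 = 0.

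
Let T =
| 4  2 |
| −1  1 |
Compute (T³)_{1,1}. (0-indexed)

−11

tr T = 5 and det T = 6, so the characteristic polynomial is λ² − (5)λ + (6) with roots 3 and 2.
Eigenvectors give P = [[−2, 1], [1, −1]] with P⁻¹ = [[−1, −1], [−1, −2]], and T = P·diag(3, 2)·P⁻¹.
Then T³ = P·diag(27, 8)·P⁻¹ = [[−54, 8], [27, −8]] · [[−1, −1], [−1, −2]] = [[46, 38], [−19, −11]].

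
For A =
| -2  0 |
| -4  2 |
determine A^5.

tr A = 0 and det A = -4, so the characteristic polynomial is λ² − (0)λ + (-4) with roots 2 and -2.
Eigenvectors give P = [[0, -1], [1, -1]] with P⁻¹ = [[-1, 1], [-1, 0]], and A = P·diag(2, -2)·P⁻¹.
Then A^5 = P·diag(32, -32)·P⁻¹ = [[0, 32], [32, 32]] · [[-1, 1], [-1, 0]] = [[-32, 0], [-64, 32]].

[[-32, 0], [-64, 32]]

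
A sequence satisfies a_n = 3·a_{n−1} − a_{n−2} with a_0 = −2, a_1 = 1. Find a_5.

With companion matrix A = [[3, −1], [1, 0]], [a_n, a_{n−1}]ᵀ = A·[a_{n−1}, a_{n−2}]ᵀ, so [a_5, a_4]ᵀ = A⁴·[a_1, a_0]ᵀ.
A⁴ = [[55, −21], [21, −8]], giving [a_5, a_4]ᵀ = [[97], [37]].

97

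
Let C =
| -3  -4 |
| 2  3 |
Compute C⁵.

C² = I (check: tr C = 0 and det C = -1), so C⁵ = C since 5 is odd.

[[-3, -4], [2, 3]]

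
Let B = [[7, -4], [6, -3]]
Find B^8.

tr B = 4 and det B = 3, so the characteristic polynomial is λ² − (4)λ + (3) with roots 3 and 1.
Eigenvectors give P = [[1, -2], [1, -3]] with P⁻¹ = [[3, -2], [1, -1]], and B = P·diag(3, 1)·P⁻¹.
Then B^8 = P·diag(6561, 1)·P⁻¹ = [[6561, -2], [6561, -3]] · [[3, -2], [1, -1]] = [[19681, -13120], [19680, -13119]].

[[19681, -13120], [19680, -13119]]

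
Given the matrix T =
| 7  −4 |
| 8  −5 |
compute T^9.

tr T = 2 and det T = −3, so the characteristic polynomial is λ² − (2)λ + (−3) with roots 3 and −1.
Eigenvectors give P = [[−1, −1], [−1, −2]] with P⁻¹ = [[−2, 1], [1, −1]], and T = P·diag(3, −1)·P⁻¹.
Then T^9 = P·diag(19683, −1)·P⁻¹ = [[−19683, 1], [−19683, 2]] · [[−2, 1], [1, −1]] = [[39367, −19684], [39368, −19685]].

[[39367, −19684], [39368, −19685]]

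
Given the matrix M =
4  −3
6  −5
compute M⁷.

[[130, −129], [258, −257]]

tr M = −1 and det M = −2, so the characteristic polynomial is λ² − (−1)λ + (−2) with roots 1 and −2.
Eigenvectors give P = [[1, −1], [1, −2]] with P⁻¹ = [[2, −1], [1, −1]], and M = P·diag(1, −2)·P⁻¹.
Then M⁷ = P·diag(1, −128)·P⁻¹ = [[1, 128], [1, 256]] · [[2, −1], [1, −1]] = [[130, −129], [258, −257]].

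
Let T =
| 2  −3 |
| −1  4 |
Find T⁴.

[[157, −468], [−156, 469]]

T² = [[7, −18], [−6, 19]]
T³ = [[32, −93], [−31, 94]]
T⁴ = [[157, −468], [−156, 469]]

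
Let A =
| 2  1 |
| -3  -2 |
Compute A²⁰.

[[1, 0], [0, 1]]

A² = I (check: tr A = 0 and det A = -1), so A²⁰ = I since 20 is even.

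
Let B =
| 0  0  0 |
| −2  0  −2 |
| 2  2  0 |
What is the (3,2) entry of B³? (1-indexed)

−8

B² = [[0, 0, 0], [−4, −4, 0], [−4, 0, −4]]
B³ = [[0, 0, 0], [8, 0, 8], [−8, −8, 0]]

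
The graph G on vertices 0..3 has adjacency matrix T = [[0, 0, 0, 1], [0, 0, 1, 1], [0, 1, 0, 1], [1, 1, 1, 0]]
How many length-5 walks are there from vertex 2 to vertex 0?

The number of length-5 walks from vertex 2 to vertex 0 is entry (2,0) of T⁵, where T is the adjacency matrix.
T² = [[1, 1, 1, 0], [1, 2, 1, 1], [1, 1, 2, 1], [0, 1, 1, 3]]
T³ = [[0, 1, 1, 3], [1, 2, 3, 4], [1, 3, 2, 4], [3, 4, 4, 2]]
T⁴ = [[3, 4, 4, 2], [4, 7, 6, 6], [4, 6, 7, 6], [2, 6, 6, 11]]
T⁵ = [[2, 6, 6, 11], [6, 12, 13, 17], [6, 13, 12, 17], [11, 17, 17, 14]]

6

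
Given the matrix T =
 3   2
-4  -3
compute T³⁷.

T² = I (check: tr T = 0 and det T = -1), so T³⁷ = T since 37 is odd.

[[3, 2], [-4, -3]]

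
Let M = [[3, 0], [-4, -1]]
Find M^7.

[[2187, 0], [-2188, -1]]

tr M = 2 and det M = -3, so the characteristic polynomial is λ² − (2)λ + (-3) with roots -1 and 3.
Eigenvectors give P = [[0, -1], [1, 1]] with P⁻¹ = [[1, 1], [-1, 0]], and M = P·diag(-1, 3)·P⁻¹.
Then M^7 = P·diag(-1, 2187)·P⁻¹ = [[0, -2187], [-1, 2187]] · [[1, 1], [-1, 0]] = [[2187, 0], [-2188, -1]].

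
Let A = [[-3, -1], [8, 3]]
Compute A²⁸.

A² = I (check: tr A = 0 and det A = -1), so A²⁸ = I since 28 is even.

[[1, 0], [0, 1]]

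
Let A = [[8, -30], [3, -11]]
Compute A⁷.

tr A = -3 and det A = 2, so the characteristic polynomial is λ² − (-3)λ + (2) with roots -1 and -2.
Eigenvectors give P = [[-10, 3], [-3, 1]] with P⁻¹ = [[-1, 3], [-3, 10]], and A = P·diag(-1, -2)·P⁻¹.
Then A⁷ = P·diag(-1, -128)·P⁻¹ = [[10, -384], [3, -128]] · [[-1, 3], [-3, 10]] = [[1142, -3810], [381, -1271]].

[[1142, -3810], [381, -1271]]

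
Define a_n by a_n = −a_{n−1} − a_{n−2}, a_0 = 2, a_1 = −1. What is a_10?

−1

With companion matrix Q = [[−1, −1], [1, 0]], [a_n, a_{n−1}]ᵀ = Q·[a_{n−1}, a_{n−2}]ᵀ, so [a_10, a_9]ᵀ = Q^9·[a_1, a_0]ᵀ.
Q^9 = [[1, 0], [0, 1]], giving [a_10, a_9]ᵀ = [[−1], [2]].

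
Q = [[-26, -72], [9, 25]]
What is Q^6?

[[568, 1512], [-189, -503]]

tr Q = -1 and det Q = -2, so the characteristic polynomial is λ² − (-1)λ + (-2) with roots -2 and 1.
Eigenvectors give P = [[-3, -8], [1, 3]] with P⁻¹ = [[-3, -8], [1, 3]], and Q = P·diag(-2, 1)·P⁻¹.
Then Q^6 = P·diag(64, 1)·P⁻¹ = [[-192, -8], [64, 3]] · [[-3, -8], [1, 3]] = [[568, 1512], [-189, -503]].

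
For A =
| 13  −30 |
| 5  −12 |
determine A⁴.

[[211, −390], [65, −114]]

tr A = 1 and det A = −6, so the characteristic polynomial is λ² − (1)λ + (−6) with roots −2 and 3.
Eigenvectors give P = [[−2, 3], [−1, 1]] with P⁻¹ = [[1, −3], [1, −2]], and A = P·diag(−2, 3)·P⁻¹.
Then A⁴ = P·diag(16, 81)·P⁻¹ = [[−32, 243], [−16, 81]] · [[1, −3], [1, −2]] = [[211, −390], [65, −114]].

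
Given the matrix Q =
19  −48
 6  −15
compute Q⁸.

tr Q = 4 and det Q = 3, so the characteristic polynomial is λ² − (4)λ + (3) with roots 1 and 3.
Eigenvectors give P = [[−8, 3], [−3, 1]] with P⁻¹ = [[1, −3], [3, −8]], and Q = P·diag(1, 3)·P⁻¹.
Then Q⁸ = P·diag(1, 6561)·P⁻¹ = [[−8, 19683], [−3, 6561]] · [[1, −3], [3, −8]] = [[59041, −157440], [19680, −52479]].

[[59041, −157440], [19680, −52479]]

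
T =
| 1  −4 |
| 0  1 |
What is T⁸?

[[1, −32], [0, 1]]

T = I + N where N = [[0, −4], [0, 0]] is strictly upper-triangular, so N² = 0.
(I + N)⁸ = I + 8·N = [[1, −32], [0, 1]].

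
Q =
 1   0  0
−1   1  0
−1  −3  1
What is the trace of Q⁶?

Q = I + N where N = [[0, 0, 0], [−1, 0, 0], [−1, −3, 0]] is strictly lower-triangular, so N³ = 0.
(I + N)⁶ = I + 6·N + 15·N² = [[1, 0, 0], [−6, 1, 0], [39, −18, 1]].

3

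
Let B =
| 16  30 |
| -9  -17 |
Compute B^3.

tr B = -1 and det B = -2, so the characteristic polynomial is λ² − (-1)λ + (-2) with roots -2 and 1.
Eigenvectors give P = [[-5, -2], [3, 1]] with P⁻¹ = [[1, 2], [-3, -5]], and B = P·diag(-2, 1)·P⁻¹.
Then B^3 = P·diag(-8, 1)·P⁻¹ = [[40, -2], [-24, 1]] · [[1, 2], [-3, -5]] = [[46, 90], [-27, -53]].

[[46, 90], [-27, -53]]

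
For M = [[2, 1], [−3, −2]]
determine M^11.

[[2, 1], [−3, −2]]

M² = I (check: tr M = 0 and det M = −1), so M^11 = M since 11 is odd.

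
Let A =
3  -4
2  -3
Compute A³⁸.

[[1, 0], [0, 1]]

A² = I (check: tr A = 0 and det A = -1), so A³⁸ = I since 38 is even.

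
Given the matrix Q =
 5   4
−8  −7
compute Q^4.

tr Q = −2 and det Q = −3, so the characteristic polynomial is λ² − (−2)λ + (−3) with roots 1 and −3.
Eigenvectors give P = [[−1, −1], [1, 2]] with P⁻¹ = [[−2, −1], [1, 1]], and Q = P·diag(1, −3)·P⁻¹.
Then Q^4 = P·diag(1, 81)·P⁻¹ = [[−1, −81], [1, 162]] · [[−2, −1], [1, 1]] = [[−79, −80], [160, 161]].

[[−79, −80], [160, 161]]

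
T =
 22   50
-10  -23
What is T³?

[[148, 350], [-70, -167]]

tr T = -1 and det T = -6, so the characteristic polynomial is λ² − (-1)λ + (-6) with roots 2 and -3.
Eigenvectors give P = [[5, -2], [-2, 1]] with P⁻¹ = [[1, 2], [2, 5]], and T = P·diag(2, -3)·P⁻¹.
Then T³ = P·diag(8, -27)·P⁻¹ = [[40, 54], [-16, -27]] · [[1, 2], [2, 5]] = [[148, 350], [-70, -167]].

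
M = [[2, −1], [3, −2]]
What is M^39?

M² = I (check: tr M = 0 and det M = −1), so M^39 = M since 39 is odd.

[[2, −1], [3, −2]]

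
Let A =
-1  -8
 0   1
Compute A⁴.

A² = I (check: tr A = 0 and det A = -1), so A⁴ = I since 4 is even.

[[1, 0], [0, 1]]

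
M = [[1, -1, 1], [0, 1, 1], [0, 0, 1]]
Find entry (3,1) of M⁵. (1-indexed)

0

M = I + N where N = [[0, -1, 1], [0, 0, 1], [0, 0, 0]] is strictly upper-triangular, so N³ = 0.
(I + N)⁵ = I + 5·N + 10·N² = [[1, -5, -5], [0, 1, 5], [0, 0, 1]].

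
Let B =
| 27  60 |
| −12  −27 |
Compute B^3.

[[243, 540], [−108, −243]]

tr B = 0 and det B = −9, so the characteristic polynomial is λ² − (0)λ + (−9) with roots −3 and 3.
Eigenvectors give P = [[−2, 5], [1, −2]] with P⁻¹ = [[2, 5], [1, 2]], and B = P·diag(−3, 3)·P⁻¹.
Then B^3 = P·diag(−27, 27)·P⁻¹ = [[54, 135], [−27, −54]] · [[2, 5], [1, 2]] = [[243, 540], [−108, −243]].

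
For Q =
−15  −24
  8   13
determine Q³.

tr Q = −2 and det Q = −3, so the characteristic polynomial is λ² − (−2)λ + (−3) with roots 1 and −3.
Eigenvectors give P = [[3, −2], [−2, 1]] with P⁻¹ = [[−1, −2], [−2, −3]], and Q = P·diag(1, −3)·P⁻¹.
Then Q³ = P·diag(1, −27)·P⁻¹ = [[3, 54], [−2, −27]] · [[−1, −2], [−2, −3]] = [[−111, −168], [56, 85]].

[[−111, −168], [56, 85]]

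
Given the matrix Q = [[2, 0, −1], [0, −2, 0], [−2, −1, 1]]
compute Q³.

Q² = [[6, 1, −3], [0, 4, 0], [−6, 1, 3]]
Q³ = [[18, 1, −9], [0, −8, 0], [−18, −5, 9]]

[[18, 1, −9], [0, −8, 0], [−18, −5, 9]]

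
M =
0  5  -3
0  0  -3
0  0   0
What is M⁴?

M is strictly triangular, hence nilpotent: M³ = 0, so M⁴ = 0.

[[0, 0, 0], [0, 0, 0], [0, 0, 0]]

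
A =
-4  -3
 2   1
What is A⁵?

tr A = -3 and det A = 2, so the characteristic polynomial is λ² − (-3)λ + (2) with roots -2 and -1.
Eigenvectors give P = [[3, -1], [-2, 1]] with P⁻¹ = [[1, 1], [2, 3]], and A = P·diag(-2, -1)·P⁻¹.
Then A⁵ = P·diag(-32, -1)·P⁻¹ = [[-96, 1], [64, -1]] · [[1, 1], [2, 3]] = [[-94, -93], [62, 61]].

[[-94, -93], [62, 61]]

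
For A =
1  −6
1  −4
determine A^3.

[[13, −42], [7, −22]]

tr A = −3 and det A = 2, so the characteristic polynomial is λ² − (−3)λ + (2) with roots −1 and −2.
Eigenvectors give P = [[−3, 2], [−1, 1]] with P⁻¹ = [[−1, 2], [−1, 3]], and A = P·diag(−1, −2)·P⁻¹.
Then A^3 = P·diag(−1, −8)·P⁻¹ = [[3, −16], [1, −8]] · [[−1, 2], [−1, 3]] = [[13, −42], [7, −22]].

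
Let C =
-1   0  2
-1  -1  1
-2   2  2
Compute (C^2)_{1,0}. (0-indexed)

0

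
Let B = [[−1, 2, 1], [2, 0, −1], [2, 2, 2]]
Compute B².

[[7, 0, −1], [−4, 2, 0], [6, 8, 4]]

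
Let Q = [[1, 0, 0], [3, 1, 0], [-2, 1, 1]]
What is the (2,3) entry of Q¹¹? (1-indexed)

Q = I + N where N = [[0, 0, 0], [3, 0, 0], [-2, 1, 0]] is strictly lower-triangular, so N³ = 0.
(I + N)¹¹ = I + 11·N + 55·N² = [[1, 0, 0], [33, 1, 0], [143, 11, 1]].

0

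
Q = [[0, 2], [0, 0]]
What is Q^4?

[[0, 0], [0, 0]]

Q is strictly triangular, hence nilpotent: Q^2 = 0, so Q^4 = 0.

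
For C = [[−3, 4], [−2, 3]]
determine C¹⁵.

[[−3, 4], [−2, 3]]

C² = I (check: tr C = 0 and det C = −1), so C¹⁵ = C since 15 is odd.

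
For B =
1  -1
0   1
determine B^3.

[[1, -3], [0, 1]]

B = I + N where N = [[0, -1], [0, 0]] is strictly upper-triangular, so N^2 = 0.
(I + N)^3 = I + 3·N = [[1, -3], [0, 1]].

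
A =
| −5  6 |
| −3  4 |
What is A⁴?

[[31, −30], [15, −14]]

tr A = −1 and det A = −2, so the characteristic polynomial is λ² − (−1)λ + (−2) with roots −2 and 1.
Eigenvectors give P = [[2, 1], [1, 1]] with P⁻¹ = [[1, −1], [−1, 2]], and A = P·diag(−2, 1)·P⁻¹.
Then A⁴ = P·diag(16, 1)·P⁻¹ = [[32, 1], [16, 1]] · [[1, −1], [−1, 2]] = [[31, −30], [15, −14]].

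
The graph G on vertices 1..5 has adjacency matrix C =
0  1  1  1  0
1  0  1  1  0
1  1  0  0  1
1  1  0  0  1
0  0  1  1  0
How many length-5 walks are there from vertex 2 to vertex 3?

51

The number of length-5 walks from vertex 2 to vertex 3 is entry (2,3) of C^5, where C is the adjacency matrix.
C^2 = [[3, 2, 1, 1, 2], [2, 3, 1, 1, 2], [1, 1, 3, 3, 0], [1, 1, 3, 3, 0], [2, 2, 0, 0, 2]]
C^3 = [[4, 5, 7, 7, 2], [5, 4, 7, 7, 2], [7, 7, 2, 2, 6], [7, 7, 2, 2, 6], [2, 2, 6, 6, 0]]
C^4 = [[19, 18, 11, 11, 14], [18, 19, 11, 11, 14], [11, 11, 20, 20, 4], [11, 11, 20, 20, 4], [14, 14, 4, 4, 12]]
C^5 = [[40, 41, 51, 51, 22], [41, 40, 51, 51, 22], [51, 51, 26, 26, 40], [51, 51, 26, 26, 40], [22, 22, 40, 40, 8]]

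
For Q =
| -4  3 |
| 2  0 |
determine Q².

[[22, -12], [-8, 6]]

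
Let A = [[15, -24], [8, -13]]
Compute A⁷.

tr A = 2 and det A = -3, so the characteristic polynomial is λ² − (2)λ + (-3) with roots -1 and 3.
Eigenvectors give P = [[-3, 2], [-2, 1]] with P⁻¹ = [[1, -2], [2, -3]], and A = P·diag(-1, 3)·P⁻¹.
Then A⁷ = P·diag(-1, 2187)·P⁻¹ = [[3, 4374], [2, 2187]] · [[1, -2], [2, -3]] = [[8751, -13128], [4376, -6565]].

[[8751, -13128], [4376, -6565]]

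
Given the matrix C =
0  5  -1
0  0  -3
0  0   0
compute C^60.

C is strictly triangular, hence nilpotent: C^3 = 0, so C^60 = 0.

[[0, 0, 0], [0, 0, 0], [0, 0, 0]]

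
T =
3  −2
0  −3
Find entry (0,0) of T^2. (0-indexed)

9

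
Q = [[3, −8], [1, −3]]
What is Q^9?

[[3, −8], [1, −3]]

Q² = I (check: tr Q = 0 and det Q = −1), so Q^9 = Q since 9 is odd.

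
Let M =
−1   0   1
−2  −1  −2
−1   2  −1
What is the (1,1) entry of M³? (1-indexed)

M² = [[0, 2, −2], [6, −3, 2], [−2, −4, −4]]
M³ = [[−2, −6, −2], [−2, 7, 10], [14, −4, 10]]

−2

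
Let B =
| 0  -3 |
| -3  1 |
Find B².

[[9, -3], [-3, 10]]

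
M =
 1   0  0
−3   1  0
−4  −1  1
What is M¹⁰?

[[1, 0, 0], [−30, 1, 0], [95, −10, 1]]

M = I + N where N = [[0, 0, 0], [−3, 0, 0], [−4, −1, 0]] is strictly lower-triangular, so N³ = 0.
(I + N)¹⁰ = I + 10·N + 45·N² = [[1, 0, 0], [−30, 1, 0], [95, −10, 1]].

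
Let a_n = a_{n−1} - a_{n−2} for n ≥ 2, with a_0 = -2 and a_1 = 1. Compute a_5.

-3

With companion matrix A = [[1, -1], [1, 0]], [a_n, a_{n−1}]ᵀ = A·[a_{n−1}, a_{n−2}]ᵀ, so [a_5, a_4]ᵀ = A^4·[a_1, a_0]ᵀ.
A^4 = [[-1, 1], [-1, 0]], giving [a_5, a_4]ᵀ = [[-3], [-1]].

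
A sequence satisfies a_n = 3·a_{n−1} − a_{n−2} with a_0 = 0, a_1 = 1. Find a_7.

With companion matrix A = [[3, −1], [1, 0]], [a_n, a_{n−1}]ᵀ = A·[a_{n−1}, a_{n−2}]ᵀ, so [a_7, a_6]ᵀ = A⁶·[a_1, a_0]ᵀ.
A⁶ = [[377, −144], [144, −55]], giving [a_7, a_6]ᵀ = [[377], [144]].

377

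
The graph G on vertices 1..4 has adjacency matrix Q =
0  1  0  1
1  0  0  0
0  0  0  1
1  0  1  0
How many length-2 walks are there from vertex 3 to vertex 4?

The number of length-2 walks from vertex 3 to vertex 4 is entry (3,4) of Q², where Q is the adjacency matrix.
Q² = [[2, 0, 1, 0], [0, 1, 0, 1], [1, 0, 1, 0], [0, 1, 0, 2]]

0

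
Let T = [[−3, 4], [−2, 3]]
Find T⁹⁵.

[[−3, 4], [−2, 3]]

T² = I (check: tr T = 0 and det T = −1), so T⁹⁵ = T since 95 is odd.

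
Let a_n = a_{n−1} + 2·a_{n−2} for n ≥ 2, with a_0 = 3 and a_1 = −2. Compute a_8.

88

With companion matrix C = [[1, 2], [1, 0]], [a_n, a_{n−1}]ᵀ = C·[a_{n−1}, a_{n−2}]ᵀ, so [a_8, a_7]ᵀ = C^7·[a_1, a_0]ᵀ.
C^7 = [[85, 86], [43, 42]], giving [a_8, a_7]ᵀ = [[88], [40]].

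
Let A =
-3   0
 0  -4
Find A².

[[9, 0], [0, 16]]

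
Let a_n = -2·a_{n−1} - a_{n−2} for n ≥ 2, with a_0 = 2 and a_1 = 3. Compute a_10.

-48

With companion matrix A = [[-2, -1], [1, 0]], [a_n, a_{n−1}]ᵀ = A·[a_{n−1}, a_{n−2}]ᵀ, so [a_10, a_9]ᵀ = A^9·[a_1, a_0]ᵀ.
A^9 = [[-10, -9], [9, 8]], giving [a_10, a_9]ᵀ = [[-48], [43]].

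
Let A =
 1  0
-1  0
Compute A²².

[[1, 0], [-1, 0]]

A² = A (a projection; rank 1, trace 1), so A²² = A.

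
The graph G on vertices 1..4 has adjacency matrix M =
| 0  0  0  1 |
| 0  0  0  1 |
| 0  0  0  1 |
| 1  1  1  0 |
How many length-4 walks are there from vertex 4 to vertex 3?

The number of length-4 walks from vertex 4 to vertex 3 is entry (4,3) of M⁴, where M is the adjacency matrix.
M² = [[1, 1, 1, 0], [1, 1, 1, 0], [1, 1, 1, 0], [0, 0, 0, 3]]
M³ = [[0, 0, 0, 3], [0, 0, 0, 3], [0, 0, 0, 3], [3, 3, 3, 0]]
M⁴ = [[3, 3, 3, 0], [3, 3, 3, 0], [3, 3, 3, 0], [0, 0, 0, 9]]

0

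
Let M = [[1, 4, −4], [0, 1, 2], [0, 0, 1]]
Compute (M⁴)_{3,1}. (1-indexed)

0

M = I + N where N = [[0, 4, −4], [0, 0, 2], [0, 0, 0]] is strictly upper-triangular, so N³ = 0.
(I + N)⁴ = I + 4·N + 6·N² = [[1, 16, 32], [0, 1, 8], [0, 0, 1]].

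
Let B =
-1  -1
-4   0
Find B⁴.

B² = [[5, 1], [4, 4]]
B³ = [[-9, -5], [-20, -4]]
B⁴ = [[29, 9], [36, 20]]

[[29, 9], [36, 20]]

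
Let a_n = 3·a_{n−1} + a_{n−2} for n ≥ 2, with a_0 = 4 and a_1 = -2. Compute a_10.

-33794

With companion matrix C = [[3, 1], [1, 0]], [a_n, a_{n−1}]ᵀ = C·[a_{n−1}, a_{n−2}]ᵀ, so [a_10, a_9]ᵀ = C⁹·[a_1, a_0]ᵀ.
C⁹ = [[42837, 12970], [12970, 3927]], giving [a_10, a_9]ᵀ = [[-33794], [-10232]].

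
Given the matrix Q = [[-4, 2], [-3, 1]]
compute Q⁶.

tr Q = -3 and det Q = 2, so the characteristic polynomial is λ² − (-3)λ + (2) with roots -1 and -2.
Eigenvectors give P = [[-2, 1], [-3, 1]] with P⁻¹ = [[1, -1], [3, -2]], and Q = P·diag(-1, -2)·P⁻¹.
Then Q⁶ = P·diag(1, 64)·P⁻¹ = [[-2, 64], [-3, 64]] · [[1, -1], [3, -2]] = [[190, -126], [189, -125]].

[[190, -126], [189, -125]]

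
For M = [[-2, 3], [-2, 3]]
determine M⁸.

[[-2, 3], [-2, 3]]

M² = M (a projection; rank 1, trace 1), so M⁸ = M.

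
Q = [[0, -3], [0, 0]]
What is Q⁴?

[[0, 0], [0, 0]]

Q is strictly triangular, hence nilpotent: Q² = 0, so Q⁴ = 0.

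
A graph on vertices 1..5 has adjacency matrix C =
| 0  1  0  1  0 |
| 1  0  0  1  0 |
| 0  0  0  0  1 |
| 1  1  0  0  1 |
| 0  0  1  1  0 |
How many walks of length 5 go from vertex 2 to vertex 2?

12

The number of length-5 walks from vertex 2 to vertex 2 is entry (2,2) of C⁵, where C is the adjacency matrix.
C² = [[2, 1, 0, 1, 1], [1, 2, 0, 1, 1], [0, 0, 1, 1, 0], [1, 1, 1, 3, 0], [1, 1, 0, 0, 2]]
C³ = [[2, 3, 1, 4, 1], [3, 2, 1, 4, 1], [1, 1, 0, 0, 2], [4, 4, 0, 2, 4], [1, 1, 2, 4, 0]]
C⁴ = [[7, 6, 1, 6, 5], [6, 7, 1, 6, 5], [1, 1, 2, 4, 0], [6, 6, 4, 12, 2], [5, 5, 0, 2, 6]]
C⁵ = [[12, 13, 5, 18, 7], [13, 12, 5, 18, 7], [5, 5, 0, 2, 6], [18, 18, 2, 14, 16], [7, 7, 6, 16, 2]]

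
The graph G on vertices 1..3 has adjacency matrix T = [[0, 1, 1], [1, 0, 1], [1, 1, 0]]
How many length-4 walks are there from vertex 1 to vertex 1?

The number of length-4 walks from vertex 1 to vertex 1 is entry (1,1) of T^4, where T is the adjacency matrix.
T^2 = [[2, 1, 1], [1, 2, 1], [1, 1, 2]]
T^3 = [[2, 3, 3], [3, 2, 3], [3, 3, 2]]
T^4 = [[6, 5, 5], [5, 6, 5], [5, 5, 6]]

6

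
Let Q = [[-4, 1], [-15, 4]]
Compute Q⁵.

Q² = I (check: tr Q = 0 and det Q = -1), so Q⁵ = Q since 5 is odd.

[[-4, 1], [-15, 4]]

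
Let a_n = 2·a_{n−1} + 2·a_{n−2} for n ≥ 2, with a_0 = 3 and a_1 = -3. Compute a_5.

With companion matrix T = [[2, 2], [1, 0]], [a_n, a_{n−1}]ᵀ = T·[a_{n−1}, a_{n−2}]ᵀ, so [a_5, a_4]ᵀ = T⁴·[a_1, a_0]ᵀ.
T⁴ = [[44, 32], [16, 12]], giving [a_5, a_4]ᵀ = [[-36], [-12]].

-36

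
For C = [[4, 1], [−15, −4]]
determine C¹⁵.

C² = I (check: tr C = 0 and det C = −1), so C¹⁵ = C since 15 is odd.

[[4, 1], [−15, −4]]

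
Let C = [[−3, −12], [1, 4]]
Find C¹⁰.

[[−3, −12], [1, 4]]

C² = C (a projection; rank 1, trace 1), so C¹⁰ = C.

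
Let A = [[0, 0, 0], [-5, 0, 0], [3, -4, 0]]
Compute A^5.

A is strictly triangular, hence nilpotent: A^3 = 0, so A^5 = 0.

[[0, 0, 0], [0, 0, 0], [0, 0, 0]]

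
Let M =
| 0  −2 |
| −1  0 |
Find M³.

[[0, −4], [−2, 0]]

M² = [[2, 0], [0, 2]]
M³ = [[0, −4], [−2, 0]]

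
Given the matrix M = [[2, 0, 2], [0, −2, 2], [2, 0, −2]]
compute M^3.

[[16, 0, 16], [−8, −8, 32], [16, 0, −16]]

M^2 = [[8, 0, 0], [4, 4, −8], [0, 0, 8]]
M^3 = [[16, 0, 16], [−8, −8, 32], [16, 0, −16]]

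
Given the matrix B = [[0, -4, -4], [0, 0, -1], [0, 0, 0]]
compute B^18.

B is strictly triangular, hence nilpotent: B^3 = 0, so B^18 = 0.

[[0, 0, 0], [0, 0, 0], [0, 0, 0]]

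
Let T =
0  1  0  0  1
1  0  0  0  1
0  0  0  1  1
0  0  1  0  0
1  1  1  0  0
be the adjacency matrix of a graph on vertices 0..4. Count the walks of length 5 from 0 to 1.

The number of length-5 walks from vertex 0 to vertex 1 is entry (0,1) of T⁵, where T is the adjacency matrix.
T² = [[2, 1, 1, 0, 1], [1, 2, 1, 0, 1], [1, 1, 2, 0, 0], [0, 0, 0, 1, 1], [1, 1, 0, 1, 3]]
T³ = [[2, 3, 1, 1, 4], [3, 2, 1, 1, 4], [1, 1, 0, 2, 4], [1, 1, 2, 0, 0], [4, 4, 4, 0, 2]]
T⁴ = [[7, 6, 5, 1, 6], [6, 7, 5, 1, 6], [5, 5, 6, 0, 2], [1, 1, 0, 2, 4], [6, 6, 2, 4, 12]]
T⁵ = [[12, 13, 7, 5, 18], [13, 12, 7, 5, 18], [7, 7, 2, 6, 16], [5, 5, 6, 0, 2], [18, 18, 16, 2, 14]]

13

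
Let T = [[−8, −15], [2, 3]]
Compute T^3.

[[−122, −285], [38, 87]]

tr T = −5 and det T = 6, so the characteristic polynomial is λ² − (−5)λ + (6) with roots −3 and −2.
Eigenvectors give P = [[−3, 5], [1, −2]] with P⁻¹ = [[−2, −5], [−1, −3]], and T = P·diag(−3, −2)·P⁻¹.
Then T^3 = P·diag(−27, −8)·P⁻¹ = [[81, −40], [−27, 16]] · [[−2, −5], [−1, −3]] = [[−122, −285], [38, 87]].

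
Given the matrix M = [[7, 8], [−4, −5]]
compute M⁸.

[[13121, 13120], [−6560, −6559]]

tr M = 2 and det M = −3, so the characteristic polynomial is λ² − (2)λ + (−3) with roots 3 and −1.
Eigenvectors give P = [[2, −1], [−1, 1]] with P⁻¹ = [[1, 1], [1, 2]], and M = P·diag(3, −1)·P⁻¹.
Then M⁸ = P·diag(6561, 1)·P⁻¹ = [[13122, −1], [−6561, 1]] · [[1, 1], [1, 2]] = [[13121, 13120], [−6560, −6559]].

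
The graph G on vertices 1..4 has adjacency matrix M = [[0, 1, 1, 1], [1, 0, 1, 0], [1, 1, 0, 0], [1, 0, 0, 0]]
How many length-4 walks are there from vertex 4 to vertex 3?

4

The number of length-4 walks from vertex 4 to vertex 3 is entry (4,3) of M⁴, where M is the adjacency matrix.
M² = [[3, 1, 1, 0], [1, 2, 1, 1], [1, 1, 2, 1], [0, 1, 1, 1]]
M³ = [[2, 4, 4, 3], [4, 2, 3, 1], [4, 3, 2, 1], [3, 1, 1, 0]]
M⁴ = [[11, 6, 6, 2], [6, 7, 6, 4], [6, 6, 7, 4], [2, 4, 4, 3]]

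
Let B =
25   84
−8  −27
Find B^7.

[[13129, 45948], [−4376, −15315]]

tr B = −2 and det B = −3, so the characteristic polynomial is λ² − (−2)λ + (−3) with roots 1 and −3.
Eigenvectors give P = [[−7, −3], [2, 1]] with P⁻¹ = [[−1, −3], [2, 7]], and B = P·diag(1, −3)·P⁻¹.
Then B^7 = P·diag(1, −2187)·P⁻¹ = [[−7, 6561], [2, −2187]] · [[−1, −3], [2, 7]] = [[13129, 45948], [−4376, −15315]].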